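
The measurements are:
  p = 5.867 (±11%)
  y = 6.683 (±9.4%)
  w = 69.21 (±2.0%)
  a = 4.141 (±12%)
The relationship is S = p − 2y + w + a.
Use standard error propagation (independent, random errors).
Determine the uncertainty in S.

Absolute uncertainties add in quadrature for a linear combination:
  (δp)² = 0.417;  (2·δy)² = 1.58;  (δw)² = 1.92;  (δa)² = 0.247
δS = √(4.16) = 2.04

2.04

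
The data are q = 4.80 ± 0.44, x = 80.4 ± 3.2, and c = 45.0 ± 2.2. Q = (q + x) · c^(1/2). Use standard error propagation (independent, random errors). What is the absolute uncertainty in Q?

25.8

Let u = q + x = 85.2. δu = √(δq² + δx²) = √(0.194 + 10.2) = 3.23, so δu/u = 0.0379.
Q is then a monomial in u, c:
δQ/Q = √((δu/u)² + (½·δc/c)²) = √(0.00144 + 0.000598) = 0.0451
Q = 572, so δQ = 0.0451 × 572 = 25.8.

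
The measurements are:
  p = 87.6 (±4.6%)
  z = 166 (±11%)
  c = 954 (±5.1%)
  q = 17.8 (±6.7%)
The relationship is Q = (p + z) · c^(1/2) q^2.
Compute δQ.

3.85e+05

Let u = p + z = 254. δu = √(δp² + δz²) = √(16.2 + 333) = 18.7, so δu/u = 0.0737.
Q is then a monomial in u, c, q:
δQ/Q = √((δu/u)² + (½·δc/c)² + (2·δq/q)²) = √(0.00544 + 0.000650 + 0.0180) = 0.155
Q = 2.48e+06, so δQ = 0.155 × 2.48e+06 = 3.85e+05.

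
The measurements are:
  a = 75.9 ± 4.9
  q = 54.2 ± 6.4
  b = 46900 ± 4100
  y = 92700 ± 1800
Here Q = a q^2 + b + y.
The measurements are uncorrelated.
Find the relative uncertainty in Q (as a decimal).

Let p = a·q^2 = 2.23e+05. δp/p = √((1·δa/a)² + (2·δq/q)²) = √(0.00417 + 0.0558) = 0.245, so δp = 54600.
Q = p + b + y: δQ = √(δp² + δb² + δy²) = √(2.98e+09 + 1.68e+07 + 3.24e+06) = 54800
Q = 3.63e+05, so δQ/Q = 54800/3.63e+05 = 0.151.

0.151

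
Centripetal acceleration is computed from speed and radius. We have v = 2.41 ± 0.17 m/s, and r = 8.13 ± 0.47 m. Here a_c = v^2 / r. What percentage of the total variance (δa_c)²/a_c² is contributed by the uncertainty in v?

(δa_c/a_c)² = (2·δv/v)² + (-1·δr/r)²
  v term: (2×0.0705)² = 0.0199
  r term: (-1×0.0578)² = 0.00334
Total = 0.0232. Share from v = 0.0199/0.0232 = 0.856.

85.6%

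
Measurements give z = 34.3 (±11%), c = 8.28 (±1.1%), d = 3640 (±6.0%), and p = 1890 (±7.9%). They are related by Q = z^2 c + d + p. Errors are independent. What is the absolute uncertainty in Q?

2160

Let w = z^2·c = 9740. δw/w = √((2·δz/z)² + (1·δc/c)²) = √(0.0484 + 0.000121) = 0.220, so δw = 2150.
Q = w + d + p: δQ = √(δw² + δd² + δp²) = √(4.6e+06 + 47700 + 22300) = 2160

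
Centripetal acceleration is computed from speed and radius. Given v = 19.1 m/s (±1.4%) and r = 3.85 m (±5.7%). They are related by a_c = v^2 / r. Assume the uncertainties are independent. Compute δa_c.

Each factor contributes (exponent × relative error)² to (δa_c/a_c)²:
  (2·δv/v)² = (2×0.0140)² = 0.000784;  (-1·δr/r)² = (-1×0.0570)² = 0.00325
δa_c/a_c = √(0.00403) = 0.0635
a_c = 94.8 m/s^2, so δa_c = 0.0635 × 94.8 = 6.02 m/s^2.

6.02 m/s^2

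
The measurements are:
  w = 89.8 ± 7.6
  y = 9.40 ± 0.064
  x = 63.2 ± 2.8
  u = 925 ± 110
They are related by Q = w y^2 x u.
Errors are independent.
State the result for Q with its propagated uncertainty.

(4.64 ± 0.710) × 10^8

For a monomial Q ∝ w, y^2, x, u, fractional errors add in quadrature:
  (1·δw/w)² = (1×0.0846)² = 0.00716;  (2·δy/y)² = (2×0.00681)² = 0.000185;  (1·δx/x)² = (1×0.0443)² = 0.00196;  (1·δu/u)² = (1×0.119)² = 0.0141
δQ/Q = √(0.0235) = 0.153
Q = 4.64e+08, so δQ = 0.153 × 4.64e+08 = 7.1e+07.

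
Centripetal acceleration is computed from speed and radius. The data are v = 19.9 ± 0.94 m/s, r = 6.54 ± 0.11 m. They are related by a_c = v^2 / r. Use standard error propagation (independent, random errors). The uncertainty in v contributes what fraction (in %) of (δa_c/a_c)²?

96.9%

(δa_c/a_c)² = (2·δv/v)² + (-1·δr/r)²
  v term: (2×0.0472)² = 0.00893
  r term: (-1×0.0168)² = 0.000283
Total = 0.00921. Share from v = 0.00893/0.00921 = 0.969.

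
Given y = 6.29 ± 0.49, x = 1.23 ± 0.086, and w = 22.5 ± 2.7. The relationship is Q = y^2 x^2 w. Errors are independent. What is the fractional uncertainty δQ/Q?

Q is a product of powers, so relative uncertainties combine in quadrature:
  (2·δy/y)² = (2×0.0779)² = 0.0243;  (2·δx/x)² = (2×0.0699)² = 0.0196;  (1·δw/w)² = (1×0.120)² = 0.0144
δQ/Q = √(0.0582) = 0.241

0.241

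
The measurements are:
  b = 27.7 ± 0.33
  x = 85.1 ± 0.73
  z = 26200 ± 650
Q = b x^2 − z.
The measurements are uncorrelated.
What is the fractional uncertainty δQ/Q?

0.0243

Let p = b·x^2 = 2.01e+05. δp/p = √((1·δb/b)² + (2·δx/x)²) = √(0.000142 + 0.000294) = 0.0209, so δp = 4190.
Q = p − z: δQ = √(δp² + δz²) = √(1.76e+07 + 4.22e+05) = 4240
Q = 1.74e+05, so δQ/Q = 4240/1.74e+05 = 0.0243.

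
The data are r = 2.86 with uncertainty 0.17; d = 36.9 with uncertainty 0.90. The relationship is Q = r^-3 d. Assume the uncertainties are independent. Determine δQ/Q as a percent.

18.0%

Relative error in a monomial: (δQ/Q)² = Σ (nᵢ · δxᵢ/xᵢ)².
  (-3·δr/r)² = (-3×0.0594)² = 0.0318;  (1·δd/d)² = (1×0.0244)² = 0.000595
δQ/Q = √(0.0324) = 0.180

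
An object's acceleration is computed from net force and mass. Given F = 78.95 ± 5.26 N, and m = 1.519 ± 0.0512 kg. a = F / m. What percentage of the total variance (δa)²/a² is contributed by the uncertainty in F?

(δa/a)² = (1·δF/F)² + (-1·δm/m)²
  F term: (1×0.0666)² = 0.00444
  m term: (-1×0.0337)² = 0.00114
Total = 0.00557. Share from F = 0.00444/0.00557 = 0.796.

79.6%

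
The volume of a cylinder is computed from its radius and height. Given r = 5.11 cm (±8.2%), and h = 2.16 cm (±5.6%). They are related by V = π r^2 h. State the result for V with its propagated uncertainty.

Since V is a product/quotient, work with relative uncertainties:
  (2·δr/r)² = (2×0.0820)² = 0.0269;  (1·δh/h)² = (1×0.0560)² = 0.00314
δV/V = √(0.0300) = 0.173
V = 177 cm^3, so δV = 0.173 × 177 = 30.7 cm^3.

177 ± 30.7 cm^3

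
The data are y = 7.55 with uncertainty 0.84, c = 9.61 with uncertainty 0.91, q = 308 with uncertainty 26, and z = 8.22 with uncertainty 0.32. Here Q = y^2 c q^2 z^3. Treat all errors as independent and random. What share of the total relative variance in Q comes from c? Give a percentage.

(δQ/Q)² = (2·δy/y)² + (1·δc/c)² + (2·δq/q)² + (3·δz/z)²
  y term: (2×0.111)² = 0.0495
  c term: (1×0.0947)² = 0.00897
  q term: (2×0.0844)² = 0.0285
  z term: (3×0.0389)² = 0.0136
Total = 0.101. Share from c = 0.00897/0.101 = 0.0891.

8.91%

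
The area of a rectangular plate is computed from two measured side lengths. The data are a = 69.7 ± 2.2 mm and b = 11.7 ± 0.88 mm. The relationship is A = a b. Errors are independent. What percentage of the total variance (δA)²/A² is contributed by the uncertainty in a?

15.0%

(δA/A)² = (1·δa/a)² + (1·δb/b)²
  a term: (1×0.0316)² = 0.000996
  b term: (1×0.0752)² = 0.00566
Total = 0.00665. Share from a = 0.000996/0.00665 = 0.150.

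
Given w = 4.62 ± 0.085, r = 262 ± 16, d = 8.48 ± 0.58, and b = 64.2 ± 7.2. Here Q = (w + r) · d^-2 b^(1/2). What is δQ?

Let u = w + r = 267. δu = √(δw² + δr²) = √(0.00723 + 256) = 16.0, so δu/u = 0.0600.
Q is then a monomial in u, d, b:
δQ/Q = √((δu/u)² + (-2·δd/d)² + (½·δb/b)²) = √(0.00360 + 0.0187 + 0.00314) = 0.160
Q = 29.7, so δQ = 0.160 × 29.7 = 4.74.

4.74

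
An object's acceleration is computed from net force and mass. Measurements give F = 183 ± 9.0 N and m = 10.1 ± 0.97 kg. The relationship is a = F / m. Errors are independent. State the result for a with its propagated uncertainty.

a is a product of powers, so relative uncertainties combine in quadrature:
  (1·δF/F)² = (1×0.0492)² = 0.00242;  (-1·δm/m)² = (-1×0.0960)² = 0.00922
δa/a = √(0.0116) = 0.108
a = 18.1 m/s^2, so δa = 0.108 × 18.1 = 1.96 m/s^2.

18.1 ± 1.96 m/s^2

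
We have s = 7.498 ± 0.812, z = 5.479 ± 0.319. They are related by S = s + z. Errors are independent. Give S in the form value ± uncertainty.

Sums and differences: (δS)² = Σ (cᵢ δxᵢ)².
  (δs)² = 0.659;  (δz)² = 0.102
δS = √(0.761) = 0.872
S = 12.98.

12.98 ± 0.872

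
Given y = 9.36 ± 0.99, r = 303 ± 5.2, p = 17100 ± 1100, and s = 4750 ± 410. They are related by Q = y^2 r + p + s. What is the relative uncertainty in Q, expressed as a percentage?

11.9%

Let w = y^2·r = 26500. δw/w = √((2·δy/y)² + (1·δr/r)²) = √(0.0447 + 0.000295) = 0.212, so δw = 5630.
Q = w + p + s: δQ = √(δw² + δp² + δs²) = √(3.17e+07 + 1.21e+06 + 1.68e+05) = 5750
Q = 48400, so δQ/Q = 5750/48400 = 0.119.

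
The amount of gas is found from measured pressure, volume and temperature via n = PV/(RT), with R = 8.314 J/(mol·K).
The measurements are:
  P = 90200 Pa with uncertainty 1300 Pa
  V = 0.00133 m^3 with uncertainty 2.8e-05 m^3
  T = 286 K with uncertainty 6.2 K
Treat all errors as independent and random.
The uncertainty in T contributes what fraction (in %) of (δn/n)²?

(δn/n)² = (1·δP/P)² + (1·δV/V)² + (-1·δT/T)²
  P term: (1×0.0144)² = 0.000208
  V term: (1×0.0211)² = 0.000443
  T term: (-1×0.0217)² = 0.000470
Total = 0.00112. Share from T = 0.000470/0.00112 = 0.419.

41.9%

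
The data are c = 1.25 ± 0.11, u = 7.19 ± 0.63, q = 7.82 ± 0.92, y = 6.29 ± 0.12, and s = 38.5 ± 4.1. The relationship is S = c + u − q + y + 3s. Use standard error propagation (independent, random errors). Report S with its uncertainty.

122 ± 12.4

For a sum/difference, combine absolute errors in quadrature:
  (δc)² = 0.0121;  (δu)² = 0.397;  (δq)² = 0.846;  (δy)² = 0.0144;  (3·δs)² = 151
δS = √(153) = 12.4
S = 122.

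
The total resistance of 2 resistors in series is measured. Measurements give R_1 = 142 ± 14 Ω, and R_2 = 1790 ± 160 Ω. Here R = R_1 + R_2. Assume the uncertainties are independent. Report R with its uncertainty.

1930 ± 161 Ω

Sums and differences: (δR)² = Σ (cᵢ δxᵢ)².
  (δR_1)² = 196;  (δR_2)² = 25600
δR = √(25800) = 161 Ω
R = 1930 Ω.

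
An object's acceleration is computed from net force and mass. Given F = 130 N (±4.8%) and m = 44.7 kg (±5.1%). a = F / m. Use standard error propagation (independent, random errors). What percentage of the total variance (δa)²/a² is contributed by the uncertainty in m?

53.0%

(δa/a)² = (1·δF/F)² + (-1·δm/m)²
  F term: (1×0.0480)² = 0.00230
  m term: (-1×0.0510)² = 0.00260
Total = 0.00490. Share from m = 0.00260/0.00490 = 0.530.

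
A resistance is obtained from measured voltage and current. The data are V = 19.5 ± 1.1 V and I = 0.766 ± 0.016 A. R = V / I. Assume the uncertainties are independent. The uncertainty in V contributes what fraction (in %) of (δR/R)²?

87.9%

(δR/R)² = (1·δV/V)² + (-1·δI/I)²
  V term: (1×0.0564)² = 0.00318
  I term: (-1×0.0209)² = 0.000436
Total = 0.00362. Share from V = 0.00318/0.00362 = 0.879.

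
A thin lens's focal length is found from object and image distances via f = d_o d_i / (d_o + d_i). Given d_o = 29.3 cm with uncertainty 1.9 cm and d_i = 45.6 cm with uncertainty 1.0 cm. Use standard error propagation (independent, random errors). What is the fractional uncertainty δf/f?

∂f/∂d_o = (d_i/(d_o+d_i))² = 0.371;  ∂f/∂d_i = (d_o/(d_o+d_i))² = 0.153
δf = √((∂f/∂d_o · δd_o)² + (∂f/∂d_i · δd_i)²) = √(0.496 + 0.0234) = 0.721 cm
f = 17.8 cm, so δf/f = 0.721/17.8 = 0.0404.

0.0404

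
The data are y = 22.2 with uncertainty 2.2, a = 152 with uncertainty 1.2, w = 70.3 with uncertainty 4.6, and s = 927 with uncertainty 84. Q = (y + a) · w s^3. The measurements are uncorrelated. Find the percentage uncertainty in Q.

28.0%

Let u = y + a = 174. δu = √(δy² + δa²) = √(4.84 + 1.44) = 2.51, so δu/u = 0.0144.
Q is then a monomial in u, w, s:
δQ/Q = √((δu/u)² + (1·δw/w)² + (3·δs/s)²) = √(0.000207 + 0.00428 + 0.0739) = 0.280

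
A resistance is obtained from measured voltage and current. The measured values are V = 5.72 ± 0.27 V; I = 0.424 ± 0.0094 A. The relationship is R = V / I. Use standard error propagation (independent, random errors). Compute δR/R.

0.0521

Each factor contributes (exponent × relative error)² to (δR/R)²:
  (1·δV/V)² = (1×0.0472)² = 0.00223;  (-1·δI/I)² = (-1×0.0222)² = 0.000492
δR/R = √(0.00272) = 0.0521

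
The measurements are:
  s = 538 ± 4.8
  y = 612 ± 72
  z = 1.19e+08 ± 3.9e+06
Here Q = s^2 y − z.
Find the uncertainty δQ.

Let p = s^2·y = 1.77e+08. δp/p = √((2·δs/s)² + (1·δy/y)²) = √(0.000318 + 0.0138) = 0.119, so δp = 2.11e+07.
Q = p − z: δQ = √(δp² + δz²) = √(4.44e+14 + 1.52e+13) = 2.14e+07

2.14e+07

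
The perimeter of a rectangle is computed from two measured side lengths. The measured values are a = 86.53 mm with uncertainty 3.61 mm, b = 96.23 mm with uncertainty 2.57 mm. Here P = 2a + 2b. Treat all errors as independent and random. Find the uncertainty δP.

Sums and differences: (δP)² = Σ (cᵢ δxᵢ)².
  (2·δa)² = 52.1;  (2·δb)² = 26.4
δP = √(78.5) = 8.86 mm

8.86 mm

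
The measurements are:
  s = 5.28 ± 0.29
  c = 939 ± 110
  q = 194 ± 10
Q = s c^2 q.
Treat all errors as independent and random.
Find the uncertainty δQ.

2.22e+08

Q is a product of powers, so relative uncertainties combine in quadrature:
  (1·δs/s)² = (1×0.0549)² = 0.00302;  (2·δc/c)² = (2×0.117)² = 0.0549;  (1·δq/q)² = (1×0.0515)² = 0.00266
δQ/Q = √(0.0606) = 0.246
Q = 9.03e+08, so δQ = 0.246 × 9.03e+08 = 2.22e+08.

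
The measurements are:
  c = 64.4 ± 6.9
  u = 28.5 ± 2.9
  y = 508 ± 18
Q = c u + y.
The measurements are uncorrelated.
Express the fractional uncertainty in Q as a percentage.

Let p = c·u = 1840. δp/p = √((1·δc/c)² + (1·δu/u)²) = √(0.0115 + 0.0104) = 0.148, so δp = 271.
Q = p + y: δQ = √(δp² + δy²) = √(73600 + 324) = 272
Q = 2340, so δQ/Q = 272/2340 = 0.116.

11.6%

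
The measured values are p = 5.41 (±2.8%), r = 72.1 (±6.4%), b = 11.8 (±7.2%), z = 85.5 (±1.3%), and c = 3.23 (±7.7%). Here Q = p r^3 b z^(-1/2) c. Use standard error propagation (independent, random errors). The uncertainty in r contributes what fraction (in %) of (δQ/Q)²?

(δQ/Q)² = (1·δp/p)² + (3·δr/r)² + (1·δb/b)² + (−½·δz/z)² + (1·δc/c)²
  p term: (1×0.0280)² = 0.000784
  r term: (3×0.0640)² = 0.0369
  b term: (1×0.0720)² = 0.00518
  z term: (-0.5×0.0130)² = 4.23e-05
  c term: (1×0.0770)² = 0.00593
Total = 0.0488. Share from r = 0.0369/0.0488 = 0.755.

75.5%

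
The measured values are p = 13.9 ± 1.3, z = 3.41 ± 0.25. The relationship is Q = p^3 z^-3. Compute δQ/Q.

0.357

Each factor contributes (exponent × relative error)² to (δQ/Q)²:
  (3·δp/p)² = (3×0.0935)² = 0.0787;  (-3·δz/z)² = (-3×0.0733)² = 0.0484
δQ/Q = √(0.127) = 0.357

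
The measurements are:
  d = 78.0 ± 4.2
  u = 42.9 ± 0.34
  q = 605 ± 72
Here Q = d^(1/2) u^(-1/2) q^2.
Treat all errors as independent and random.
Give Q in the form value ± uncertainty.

Since Q is a product/quotient, work with relative uncertainties:
  (½·δd/d)² = (0.5×0.0538)² = 0.000725;  (−½·δu/u)² = (-0.5×0.00793)² = 1.57e-05;  (2·δq/q)² = (2×0.119)² = 0.0567
δQ/Q = √(0.0574) = 0.240
Q = 4.94e+05, so δQ = 0.240 × 4.94e+05 = 1.18e+05.

(4.94 ± 1.18) × 10^5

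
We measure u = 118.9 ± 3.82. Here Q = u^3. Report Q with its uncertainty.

Q ∝ u^3, so δQ/Q = |3| · δu/u = 3 × 0.0321 = 0.0964.
Q = 1.681e+06, so δQ = 0.0964 × 1.681e+06 = 1.62e+05.

(1.681 ± 0.162) × 10^6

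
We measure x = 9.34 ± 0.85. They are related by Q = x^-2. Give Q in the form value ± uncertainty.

Products/powers → add relative errors in quadrature, weighted by exponent:
  (-2·δx/x)² = (-2×0.0910)² = 0.0331
δQ/Q = √(0.0331) = 0.182
Q = 0.0115, so δQ = 0.182 × 0.0115 = 0.00209.

0.0115 ± 0.00209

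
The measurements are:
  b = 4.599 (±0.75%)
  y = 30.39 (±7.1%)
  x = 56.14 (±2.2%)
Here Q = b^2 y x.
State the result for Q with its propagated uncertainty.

Since Q is a product/quotient, work with relative uncertainties:
  (2·δb/b)² = (2×0.00750)² = 0.000225;  (1·δy/y)² = (1×0.0710)² = 0.00504;  (1·δx/x)² = (1×0.0220)² = 0.000484
δQ/Q = √(0.00575) = 0.0758
Q = 36090, so δQ = 0.0758 × 36090 = 2740.

36090 ± 2740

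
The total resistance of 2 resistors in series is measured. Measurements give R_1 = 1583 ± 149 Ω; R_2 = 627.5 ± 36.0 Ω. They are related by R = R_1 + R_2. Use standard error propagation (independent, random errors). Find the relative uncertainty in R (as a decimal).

0.0693

For a sum/difference, combine absolute errors in quadrature:
  (δR_1)² = 22200;  (δR_2)² = 1300
δR = √(23500) = 153 Ω
R = 2210 Ω, so δR/R = 153/2210 = 0.0693.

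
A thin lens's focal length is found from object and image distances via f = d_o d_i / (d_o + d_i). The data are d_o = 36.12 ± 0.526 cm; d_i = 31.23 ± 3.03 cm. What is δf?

0.879 cm

∂f/∂d_o = (d_i/(d_o+d_i))² = 0.215;  ∂f/∂d_i = (d_o/(d_o+d_i))² = 0.288
δf = √((∂f/∂d_o · δd_o)² + (∂f/∂d_i · δd_i)²) = √(0.0128 + 0.759) = 0.879 cm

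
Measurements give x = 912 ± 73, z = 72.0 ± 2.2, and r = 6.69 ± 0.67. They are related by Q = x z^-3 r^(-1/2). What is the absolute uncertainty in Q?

Relative error in a monomial: (δQ/Q)² = Σ (nᵢ · δxᵢ/xᵢ)².
  (1·δx/x)² = (1×0.0800)² = 0.00641;  (-3·δz/z)² = (-3×0.0306)² = 0.00840;  (−½·δr/r)² = (-0.5×0.100)² = 0.00251
δQ/Q = √(0.0173) = 0.132
Q = 0.000945, so δQ = 0.132 × 0.000945 = 0.000124.

0.000124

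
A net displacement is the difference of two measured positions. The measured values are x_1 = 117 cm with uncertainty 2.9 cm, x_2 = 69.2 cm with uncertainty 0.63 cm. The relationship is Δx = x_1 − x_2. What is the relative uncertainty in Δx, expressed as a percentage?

6.21%

Each term contributes (cᵢ δxᵢ)² to (δΔx)²:
  (δx_1)² = 8.41;  (δx_2)² = 0.397
δΔx = √(8.81) = 2.97 cm
Δx = 47.8 cm, so δΔx/Δx = 2.97/47.8 = 0.0621.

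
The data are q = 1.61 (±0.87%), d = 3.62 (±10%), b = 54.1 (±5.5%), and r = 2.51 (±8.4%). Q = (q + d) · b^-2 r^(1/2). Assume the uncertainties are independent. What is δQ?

Let u = q + d = 5.23. δu = √(δq² + δd²) = √(0.000196 + 0.131) = 0.362, so δu/u = 0.0693.
Q is then a monomial in u, b, r:
δQ/Q = √((δu/u)² + (-2·δb/b)² + (½·δr/r)²) = √(0.00480 + 0.0121 + 0.00176) = 0.137
Q = 0.00283, so δQ = 0.137 × 0.00283 = 0.000387.

0.000387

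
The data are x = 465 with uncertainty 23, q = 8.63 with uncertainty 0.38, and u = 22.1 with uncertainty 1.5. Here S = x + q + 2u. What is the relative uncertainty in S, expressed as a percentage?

4.48%

Each term contributes (cᵢ δxᵢ)² to (δS)²:
  (δx)² = 529;  (δq)² = 0.144;  (2·δu)² = 9.00
δS = √(538) = 23.2
S = 518, so δS/S = 23.2/518 = 0.0448.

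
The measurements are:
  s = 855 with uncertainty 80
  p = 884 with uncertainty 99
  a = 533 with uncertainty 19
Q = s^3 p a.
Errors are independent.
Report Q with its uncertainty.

Q is a product of powers, so relative uncertainties combine in quadrature:
  (3·δs/s)² = (3×0.0936)² = 0.0788;  (1·δp/p)² = (1×0.112)² = 0.0125;  (1·δa/a)² = (1×0.0356)² = 0.00127
δQ/Q = √(0.0926) = 0.304
Q = 2.94e+14, so δQ = 0.304 × 2.94e+14 = 8.96e+13.

(2.94 ± 0.896) × 10^14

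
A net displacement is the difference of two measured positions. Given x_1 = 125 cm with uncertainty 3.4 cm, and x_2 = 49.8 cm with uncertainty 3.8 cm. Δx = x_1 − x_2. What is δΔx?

Each term contributes (cᵢ δxᵢ)² to (δΔx)²:
  (δx_1)² = 11.6;  (δx_2)² = 14.4
δΔx = √(26.0) = 5.10 cm

5.10 cm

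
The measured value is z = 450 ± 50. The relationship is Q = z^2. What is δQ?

Q ∝ z^2, so δQ/Q = |2| · δz/z = 2 × 0.111 = 0.222.
Q = 2.02e+05, so δQ = 0.222 × 2.02e+05 = 45000.

45000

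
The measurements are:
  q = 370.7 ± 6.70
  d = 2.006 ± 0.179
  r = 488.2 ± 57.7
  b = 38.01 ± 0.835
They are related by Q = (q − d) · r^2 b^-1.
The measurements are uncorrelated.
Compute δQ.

Let u = q − d = 368.7. δu = √(δq² + δd²) = √(44.9 + 0.0320) = 6.70, so δu/u = 0.0182.
Q is then a monomial in u, r, b:
δQ/Q = √((δu/u)² + (2·δr/r)² + (-1·δb/b)²) = √(0.000330 + 0.0559 + 0.000483) = 0.238
Q = 2.312e+06, so δQ = 0.238 × 2.312e+06 = 5.5e+05.

5.5e+05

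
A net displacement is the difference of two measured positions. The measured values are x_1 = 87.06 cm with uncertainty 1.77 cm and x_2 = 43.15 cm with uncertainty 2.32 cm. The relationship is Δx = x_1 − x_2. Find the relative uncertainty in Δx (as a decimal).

For a sum/difference, combine absolute errors in quadrature:
  (δx_1)² = 3.13;  (δx_2)² = 5.38
δΔx = √(8.52) = 2.92 cm
Δx = 43.91 cm, so δΔx/Δx = 2.92/43.91 = 0.0665.

0.0665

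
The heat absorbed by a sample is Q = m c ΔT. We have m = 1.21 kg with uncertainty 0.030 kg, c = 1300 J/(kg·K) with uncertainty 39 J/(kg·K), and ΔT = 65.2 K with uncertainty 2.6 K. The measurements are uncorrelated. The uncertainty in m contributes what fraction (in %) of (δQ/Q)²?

(δQ/Q)² = (1·δm/m)² + (1·δc/c)² + (1·δΔT/ΔT)²
  m term: (1×0.0248)² = 0.000615
  c term: (1×0.0300)² = 0.000900
  ΔT term: (1×0.0399)² = 0.00159
Total = 0.00310. Share from m = 0.000615/0.00310 = 0.198.

19.8%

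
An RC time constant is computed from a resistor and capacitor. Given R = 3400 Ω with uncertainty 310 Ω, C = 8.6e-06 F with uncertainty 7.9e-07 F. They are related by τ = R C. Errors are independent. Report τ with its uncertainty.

0.0292 ± 0.00378 s

Relative error in a monomial: (δτ/τ)² = Σ (nᵢ · δxᵢ/xᵢ)².
  (1·δR/R)² = (1×0.0912)² = 0.00831;  (1·δC/C)² = (1×0.0919)² = 0.00844
δτ/τ = √(0.0168) = 0.129
τ = 0.0292 s, so δτ = 0.129 × 0.0292 = 0.00378 s.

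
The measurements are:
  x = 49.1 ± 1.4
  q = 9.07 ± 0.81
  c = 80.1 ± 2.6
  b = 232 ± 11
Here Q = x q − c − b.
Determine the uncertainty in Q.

43.3

Let p = x·q = 445. δp/p = √((1·δx/x)² + (1·δq/q)²) = √(0.000813 + 0.00798) = 0.0937, so δp = 41.7.
Q = p − c − b: δQ = √(δp² + δc² + δb²) = √(1740 + 6.76 + 121) = 43.3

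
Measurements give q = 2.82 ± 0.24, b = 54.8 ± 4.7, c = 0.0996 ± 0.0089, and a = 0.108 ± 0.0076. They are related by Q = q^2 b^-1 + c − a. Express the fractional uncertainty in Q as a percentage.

22.0%

Let p = q^2·b^-1 = 0.145. δp/p = √((2·δq/q)² + (-1·δb/b)²) = √(0.0290 + 0.00736) = 0.191, so δp = 0.0277.
Q = p + c − a: δQ = √(δp² + δc² + δa²) = √(0.000765 + 7.92e-05 + 5.78e-05) = 0.0300
Q = 0.137, so δQ/Q = 0.0300/0.137 = 0.220.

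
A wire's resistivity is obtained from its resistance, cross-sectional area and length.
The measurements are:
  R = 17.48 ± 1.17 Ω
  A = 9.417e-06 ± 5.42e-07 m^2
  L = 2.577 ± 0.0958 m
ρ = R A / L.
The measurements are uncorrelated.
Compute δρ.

For a monomial ρ ∝ R, A, L^-1, fractional errors add in quadrature:
  (1·δR/R)² = (1×0.0669)² = 0.00448;  (1·δA/A)² = (1×0.0576)² = 0.00331;  (-1·δL/L)² = (-1×0.0372)² = 0.00138
δρ/ρ = √(0.00917) = 0.0958
ρ = 6.388e-05 Ω·m, so δρ = 0.0958 × 6.388e-05 = 6.12e-06 Ω·m.

6.12e-06 Ω·m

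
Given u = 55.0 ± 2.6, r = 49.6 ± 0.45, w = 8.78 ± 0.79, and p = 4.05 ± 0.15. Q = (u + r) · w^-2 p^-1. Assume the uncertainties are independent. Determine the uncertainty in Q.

Let h = u + r = 105. δh = √(δu² + δr²) = √(6.76 + 0.203) = 2.64, so δh/h = 0.0252.
Q is then a monomial in h, w, p:
δQ/Q = √((δh/h)² + (-2·δw/w)² + (-1·δp/p)²) = √(0.000636 + 0.0324 + 0.00137) = 0.185
Q = 0.335, so δQ = 0.185 × 0.335 = 0.0621.

0.0621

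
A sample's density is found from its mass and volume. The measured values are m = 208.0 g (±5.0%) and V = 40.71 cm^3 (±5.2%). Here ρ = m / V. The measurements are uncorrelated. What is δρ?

0.369 g/cm^3

ρ is a product of powers, so relative uncertainties combine in quadrature:
  (1·δm/m)² = (1×0.0500)² = 0.00250;  (-1·δV/V)² = (-1×0.0520)² = 0.00270
δρ/ρ = √(0.00520) = 0.0721
ρ = 5.109 g/cm^3, so δρ = 0.0721 × 5.109 = 0.369 g/cm^3.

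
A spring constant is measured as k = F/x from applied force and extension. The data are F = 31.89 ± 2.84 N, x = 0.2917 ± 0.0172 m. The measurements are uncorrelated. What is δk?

11.7 N/m

Relative error in a monomial: (δk/k)² = Σ (nᵢ · δxᵢ/xᵢ)².
  (1·δF/F)² = (1×0.0891)² = 0.00793;  (-1·δx/x)² = (-1×0.0590)² = 0.00348
δk/k = √(0.0114) = 0.107
k = 109.3 N/m, so δk = 0.107 × 109.3 = 11.7 N/m.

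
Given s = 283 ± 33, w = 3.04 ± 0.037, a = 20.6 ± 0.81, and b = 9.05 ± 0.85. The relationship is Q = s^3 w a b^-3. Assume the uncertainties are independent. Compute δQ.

8.64e+05

For a monomial Q ∝ s^3, w, a, b^-3, fractional errors add in quadrature:
  (3·δs/s)² = (3×0.117)² = 0.122;  (1·δw/w)² = (1×0.0122)² = 0.000148;  (1·δa/a)² = (1×0.0393)² = 0.00155;  (-3·δb/b)² = (-3×0.0939)² = 0.0794
δQ/Q = √(0.203) = 0.451
Q = 1.91e+06, so δQ = 0.451 × 1.91e+06 = 8.64e+05.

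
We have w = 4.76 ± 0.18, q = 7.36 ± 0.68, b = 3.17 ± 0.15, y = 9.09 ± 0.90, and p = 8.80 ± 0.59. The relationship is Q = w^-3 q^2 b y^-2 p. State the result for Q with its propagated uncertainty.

0.170 ± 0.0517

Since Q is a product/quotient, work with relative uncertainties:
  (-3·δw/w)² = (-3×0.0378)² = 0.0129;  (2·δq/q)² = (2×0.0924)² = 0.0341;  (1·δb/b)² = (1×0.0473)² = 0.00224;  (-2·δy/y)² = (-2×0.0990)² = 0.0392;  (1·δp/p)² = (1×0.0670)² = 0.00450
δQ/Q = √(0.0930) = 0.305
Q = 0.170, so δQ = 0.305 × 0.170 = 0.0517.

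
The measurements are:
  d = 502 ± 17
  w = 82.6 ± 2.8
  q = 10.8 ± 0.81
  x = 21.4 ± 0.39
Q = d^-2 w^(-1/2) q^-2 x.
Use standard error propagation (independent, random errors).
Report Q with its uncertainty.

(8.01 ± 1.33) × 10^-8

Products/powers → add relative errors in quadrature, weighted by exponent:
  (-2·δd/d)² = (-2×0.0339)² = 0.00459;  (−½·δw/w)² = (-0.5×0.0339)² = 0.000287;  (-2·δq/q)² = (-2×0.0750)² = 0.0225;  (1·δx/x)² = (1×0.0182)² = 0.000332
δQ/Q = √(0.0277) = 0.166
Q = 8.01e-08, so δQ = 0.166 × 8.01e-08 = 1.33e-08.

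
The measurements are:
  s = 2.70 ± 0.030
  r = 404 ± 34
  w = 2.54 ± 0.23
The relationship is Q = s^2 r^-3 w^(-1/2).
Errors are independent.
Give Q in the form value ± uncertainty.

(6.94 ± 1.79) × 10^-8

Relative error in a monomial: (δQ/Q)² = Σ (nᵢ · δxᵢ/xᵢ)².
  (2·δs/s)² = (2×0.0111)² = 0.000494;  (-3·δr/r)² = (-3×0.0842)² = 0.0637;  (−½·δw/w)² = (-0.5×0.0906)² = 0.00205
δQ/Q = √(0.0663) = 0.257
Q = 6.94e-08, so δQ = 0.257 × 6.94e-08 = 1.79e-08.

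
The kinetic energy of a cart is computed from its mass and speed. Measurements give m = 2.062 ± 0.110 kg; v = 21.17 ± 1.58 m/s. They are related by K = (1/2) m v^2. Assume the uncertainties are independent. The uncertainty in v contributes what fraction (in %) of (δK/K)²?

88.7%

(δK/K)² = (1·δm/m)² + (2·δv/v)²
  m term: (1×0.0533)² = 0.00285
  v term: (2×0.0746)² = 0.0223
Total = 0.0251. Share from v = 0.0223/0.0251 = 0.887.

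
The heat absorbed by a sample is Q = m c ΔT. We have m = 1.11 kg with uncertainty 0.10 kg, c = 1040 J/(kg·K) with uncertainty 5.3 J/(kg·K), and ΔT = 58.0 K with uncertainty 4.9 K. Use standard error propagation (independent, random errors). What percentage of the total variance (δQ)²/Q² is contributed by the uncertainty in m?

(δQ/Q)² = (1·δm/m)² + (1·δc/c)² + (1·δΔT/ΔT)²
  m term: (1×0.0901)² = 0.00812
  c term: (1×0.00510)² = 2.6e-05
  ΔT term: (1×0.0845)² = 0.00714
Total = 0.0153. Share from m = 0.00812/0.0153 = 0.531.

53.1%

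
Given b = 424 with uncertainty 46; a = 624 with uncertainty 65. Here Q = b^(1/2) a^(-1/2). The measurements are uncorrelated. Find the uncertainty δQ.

0.0620

Q is a product of powers, so relative uncertainties combine in quadrature:
  (½·δb/b)² = (0.5×0.108)² = 0.00294;  (−½·δa/a)² = (-0.5×0.104)² = 0.00271
δQ/Q = √(0.00566) = 0.0752
Q = 0.824, so δQ = 0.0752 × 0.824 = 0.0620.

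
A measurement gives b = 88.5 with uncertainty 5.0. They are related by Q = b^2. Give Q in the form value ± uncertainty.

7830 ± 885

Products/powers → add relative errors in quadrature, weighted by exponent:
  (2·δb/b)² = (2×0.0565)² = 0.0128
δQ/Q = √(0.0128) = 0.113
Q = 7830, so δQ = 0.113 × 7830 = 885.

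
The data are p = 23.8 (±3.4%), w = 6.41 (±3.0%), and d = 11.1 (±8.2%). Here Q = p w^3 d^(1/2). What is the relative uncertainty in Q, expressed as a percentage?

Relative error in a monomial: (δQ/Q)² = Σ (nᵢ · δxᵢ/xᵢ)².
  (1·δp/p)² = (1×0.0340)² = 0.00116;  (3·δw/w)² = (3×0.0300)² = 0.00810;  (½·δd/d)² = (0.5×0.0820)² = 0.00168
δQ/Q = √(0.0109) = 0.105

10.5%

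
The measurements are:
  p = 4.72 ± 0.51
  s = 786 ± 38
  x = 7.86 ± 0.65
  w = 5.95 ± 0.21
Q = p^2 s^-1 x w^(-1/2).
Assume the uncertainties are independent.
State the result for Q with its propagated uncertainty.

0.0913 ± 0.0216

For a monomial Q ∝ p^2, s^-1, x, w^(-1/2), fractional errors add in quadrature:
  (2·δp/p)² = (2×0.108)² = 0.0467;  (-1·δs/s)² = (-1×0.0483)² = 0.00234;  (1·δx/x)² = (1×0.0827)² = 0.00684;  (−½·δw/w)² = (-0.5×0.0353)² = 0.000311
δQ/Q = √(0.0562) = 0.237
Q = 0.0913, so δQ = 0.237 × 0.0913 = 0.0216.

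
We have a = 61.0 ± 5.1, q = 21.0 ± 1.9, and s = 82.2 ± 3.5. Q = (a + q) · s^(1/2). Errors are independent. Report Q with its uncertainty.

743 ± 51.8

Let u = a + q = 82.0. δu = √(δa² + δq²) = √(26.0 + 3.61) = 5.44, so δu/u = 0.0664.
Q is then a monomial in u, s:
δQ/Q = √((δu/u)² + (½·δs/s)²) = √(0.00441 + 0.000453) = 0.0697
Q = 743, so δQ = 0.0697 × 743 = 51.8.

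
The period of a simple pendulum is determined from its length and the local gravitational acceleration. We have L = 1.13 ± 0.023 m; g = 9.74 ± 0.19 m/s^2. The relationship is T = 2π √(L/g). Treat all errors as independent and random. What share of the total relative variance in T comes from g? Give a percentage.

(δT/T)² = (½·δL/L)² + (−½·δg/g)²
  L term: (0.5×0.0204)² = 0.000104
  g term: (-0.5×0.0195)² = 9.51e-05
Total = 0.000199. Share from g = 9.51e-05/0.000199 = 0.479.

47.9%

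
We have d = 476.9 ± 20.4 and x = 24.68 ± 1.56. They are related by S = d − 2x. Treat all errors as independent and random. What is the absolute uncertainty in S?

20.6

Absolute uncertainties add in quadrature for a linear combination:
  (δd)² = 416;  (2·δx)² = 9.73
δS = √(426) = 20.6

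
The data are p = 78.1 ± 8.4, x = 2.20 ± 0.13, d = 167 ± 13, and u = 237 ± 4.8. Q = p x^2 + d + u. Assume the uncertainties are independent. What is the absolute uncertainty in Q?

62.0

Let w = p·x^2 = 378. δw/w = √((1·δp/p)² + (2·δx/x)²) = √(0.0116 + 0.0140) = 0.160, so δw = 60.4.
Q = w + d + u: δQ = √(δw² + δd² + δu²) = √(3650 + 169 + 23.0) = 62.0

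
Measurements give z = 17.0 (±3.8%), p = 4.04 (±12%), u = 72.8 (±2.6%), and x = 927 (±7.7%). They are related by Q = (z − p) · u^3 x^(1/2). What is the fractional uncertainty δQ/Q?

Let w = z − p = 13.0. δw = √(δz² + δp²) = √(0.417 + 0.235) = 0.808, so δw/w = 0.0623.
Q is then a monomial in w, u, x:
δQ/Q = √((δw/w)² + (3·δu/u)² + (½·δx/x)²) = √(0.00388 + 0.00608 + 0.00148) = 0.107

0.107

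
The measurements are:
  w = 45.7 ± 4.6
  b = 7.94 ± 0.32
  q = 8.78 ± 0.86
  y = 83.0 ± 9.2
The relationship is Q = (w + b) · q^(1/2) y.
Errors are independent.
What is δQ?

1960

Let u = w + b = 53.6. δu = √(δw² + δb²) = √(21.2 + 0.102) = 4.61, so δu/u = 0.0860.
Q is then a monomial in u, q, y:
δQ/Q = √((δu/u)² + (½·δq/q)² + (1·δy/y)²) = √(0.00739 + 0.00240 + 0.0123) = 0.149
Q = 13200, so δQ = 0.149 × 13200 = 1960.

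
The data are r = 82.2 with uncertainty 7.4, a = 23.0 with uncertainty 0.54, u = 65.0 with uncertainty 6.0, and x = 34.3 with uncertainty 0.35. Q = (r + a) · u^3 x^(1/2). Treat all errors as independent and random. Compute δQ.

4.84e+07

Let w = r + a = 105. δw = √(δr² + δa²) = √(54.8 + 0.292) = 7.42, so δw/w = 0.0705.
Q is then a monomial in w, u, x:
δQ/Q = √((δw/w)² + (3·δu/u)² + (½·δx/x)²) = √(0.00497 + 0.0767 + 2.6e-05) = 0.286
Q = 1.69e+08, so δQ = 0.286 × 1.69e+08 = 4.84e+07.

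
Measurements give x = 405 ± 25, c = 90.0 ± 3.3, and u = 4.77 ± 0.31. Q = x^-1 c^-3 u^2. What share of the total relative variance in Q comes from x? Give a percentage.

(δQ/Q)² = (-1·δx/x)² + (-3·δc/c)² + (2·δu/u)²
  x term: (-1×0.0617)² = 0.00381
  c term: (-3×0.0367)² = 0.0121
  u term: (2×0.0650)² = 0.0169
Total = 0.0328. Share from x = 0.00381/0.0328 = 0.116.

11.6%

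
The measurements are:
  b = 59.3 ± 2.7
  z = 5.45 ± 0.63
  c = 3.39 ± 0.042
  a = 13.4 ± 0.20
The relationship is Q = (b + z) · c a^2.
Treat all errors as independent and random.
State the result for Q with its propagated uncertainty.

39400 ± 2110

Let u = b + z = 64.8. δu = √(δb² + δz²) = √(7.29 + 0.397) = 2.77, so δu/u = 0.0428.
Q is then a monomial in u, c, a:
δQ/Q = √((δu/u)² + (1·δc/c)² + (2·δa/a)²) = √(0.00183 + 0.000153 + 0.000891) = 0.0536
Q = 39400, so δQ = 0.0536 × 39400 = 2110.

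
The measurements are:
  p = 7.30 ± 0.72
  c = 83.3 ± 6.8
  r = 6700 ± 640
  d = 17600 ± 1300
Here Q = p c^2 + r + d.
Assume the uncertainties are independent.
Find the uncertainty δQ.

9770

Let w = p·c^2 = 50700. δw/w = √((1·δp/p)² + (2·δc/c)²) = √(0.00973 + 0.0267) = 0.191, so δw = 9660.
Q = w + r + d: δQ = √(δw² + δr² + δd²) = √(9.34e+07 + 4.1e+05 + 1.69e+06) = 9770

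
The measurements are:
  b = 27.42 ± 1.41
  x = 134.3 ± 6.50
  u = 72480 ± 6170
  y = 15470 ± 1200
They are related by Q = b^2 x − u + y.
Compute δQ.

13100

Let p = b^2·x = 101000. δp/p = √((2·δb/b)² + (1·δx/x)²) = √(0.0106 + 0.00234) = 0.114, so δp = 11500.
Q = p − u + y: δQ = √(δp² + δu² + δy²) = √(1.32e+08 + 3.81e+07 + 1.44e+06) = 13100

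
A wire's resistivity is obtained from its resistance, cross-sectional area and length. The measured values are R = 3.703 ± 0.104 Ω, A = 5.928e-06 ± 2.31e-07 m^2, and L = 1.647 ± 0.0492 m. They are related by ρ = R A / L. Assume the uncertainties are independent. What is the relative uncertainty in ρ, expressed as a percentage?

5.66%

Each factor contributes (exponent × relative error)² to (δρ/ρ)²:
  (1·δR/R)² = (1×0.0281)² = 0.000789;  (1·δA/A)² = (1×0.0390)² = 0.00152;  (-1·δL/L)² = (-1×0.0299)² = 0.000892
δρ/ρ = √(0.00320) = 0.0566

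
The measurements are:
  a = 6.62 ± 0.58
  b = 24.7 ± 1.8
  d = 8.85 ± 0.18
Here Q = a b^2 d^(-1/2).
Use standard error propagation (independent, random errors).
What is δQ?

231

For a monomial Q ∝ a, b^2, d^(-1/2), fractional errors add in quadrature:
  (1·δa/a)² = (1×0.0876)² = 0.00768;  (2·δb/b)² = (2×0.0729)² = 0.0212;  (−½·δd/d)² = (-0.5×0.0203)² = 0.000103
δQ/Q = √(0.0290) = 0.170
Q = 1360, so δQ = 0.170 × 1360 = 231.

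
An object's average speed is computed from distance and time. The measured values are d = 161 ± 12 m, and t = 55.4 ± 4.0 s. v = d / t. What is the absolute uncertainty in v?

0.302 m/s

Since v is a product/quotient, work with relative uncertainties:
  (1·δd/d)² = (1×0.0745)² = 0.00556;  (-1·δt/t)² = (-1×0.0722)² = 0.00521
δv/v = √(0.0108) = 0.104
v = 2.91 m/s, so δv = 0.104 × 2.91 = 0.302 m/s.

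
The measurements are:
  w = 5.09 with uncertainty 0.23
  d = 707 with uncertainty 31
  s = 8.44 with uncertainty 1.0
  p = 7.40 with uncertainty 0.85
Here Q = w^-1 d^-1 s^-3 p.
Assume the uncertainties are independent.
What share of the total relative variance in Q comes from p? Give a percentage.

(δQ/Q)² = (-1·δw/w)² + (-1·δd/d)² + (-3·δs/s)² + (1·δp/p)²
  w term: (-1×0.0452)² = 0.00204
  d term: (-1×0.0438)² = 0.00192
  s term: (-3×0.118)² = 0.126
  p term: (1×0.115)² = 0.0132
Total = 0.144. Share from p = 0.0132/0.144 = 0.0919.

9.19%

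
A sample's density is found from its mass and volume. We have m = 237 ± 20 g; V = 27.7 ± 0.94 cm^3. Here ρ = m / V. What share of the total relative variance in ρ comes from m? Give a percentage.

(δρ/ρ)² = (1·δm/m)² + (-1·δV/V)²
  m term: (1×0.0844)² = 0.00712
  V term: (-1×0.0339)² = 0.00115
Total = 0.00827. Share from m = 0.00712/0.00827 = 0.861.

86.1%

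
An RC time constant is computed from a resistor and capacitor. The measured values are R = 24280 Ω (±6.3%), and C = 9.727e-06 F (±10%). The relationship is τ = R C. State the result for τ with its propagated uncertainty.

For a monomial τ ∝ R, C, fractional errors add in quadrature:
  (1·δR/R)² = (1×0.0630)² = 0.00397;  (1·δC/C)² = (1×0.100)² = 0.0100
δτ/τ = √(0.0140) = 0.118
τ = 0.2362 s, so δτ = 0.118 × 0.2362 = 0.0279 s.

0.2362 ± 0.0279 s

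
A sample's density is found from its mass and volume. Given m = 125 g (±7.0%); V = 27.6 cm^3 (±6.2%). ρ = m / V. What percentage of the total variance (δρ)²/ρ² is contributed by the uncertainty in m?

(δρ/ρ)² = (1·δm/m)² + (-1·δV/V)²
  m term: (1×0.0700)² = 0.00490
  V term: (-1×0.0620)² = 0.00384
Total = 0.00874. Share from m = 0.00490/0.00874 = 0.560.

56.0%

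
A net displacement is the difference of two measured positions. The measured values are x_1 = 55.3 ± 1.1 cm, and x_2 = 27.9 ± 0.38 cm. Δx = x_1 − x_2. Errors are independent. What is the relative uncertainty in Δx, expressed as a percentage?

4.25%

For a sum/difference, combine absolute errors in quadrature:
  (δx_1)² = 1.21;  (δx_2)² = 0.144
δΔx = √(1.35) = 1.16 cm
Δx = 27.4 cm, so δΔx/Δx = 1.16/27.4 = 0.0425.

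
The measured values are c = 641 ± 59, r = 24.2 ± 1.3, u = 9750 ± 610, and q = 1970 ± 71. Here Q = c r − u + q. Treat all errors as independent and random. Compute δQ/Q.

0.228

Let p = c·r = 15500. δp/p = √((1·δc/c)² + (1·δr/r)²) = √(0.00847 + 0.00289) = 0.107, so δp = 1650.
Q = p − u + q: δQ = √(δp² + δu² + δq²) = √(2.73e+06 + 3.72e+05 + 5040) = 1760
Q = 7730, so δQ/Q = 1760/7730 = 0.228.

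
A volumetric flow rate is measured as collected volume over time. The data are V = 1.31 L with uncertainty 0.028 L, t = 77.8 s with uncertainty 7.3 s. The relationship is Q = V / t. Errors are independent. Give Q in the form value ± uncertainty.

0.0168 ± 0.00162 L/s

Each factor contributes (exponent × relative error)² to (δQ/Q)²:
  (1·δV/V)² = (1×0.0214)² = 0.000457;  (-1·δt/t)² = (-1×0.0938)² = 0.00880
δQ/Q = √(0.00926) = 0.0962
Q = 0.0168 L/s, so δQ = 0.0962 × 0.0168 = 0.00162 L/s.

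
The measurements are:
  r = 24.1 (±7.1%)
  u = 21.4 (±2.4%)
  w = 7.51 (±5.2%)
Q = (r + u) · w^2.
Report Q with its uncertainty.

2570 ± 285

Let h = r + u = 45.5. δh = √(δr² + δu²) = √(2.93 + 0.264) = 1.79, so δh/h = 0.0393.
Q is then a monomial in h, w:
δQ/Q = √((δh/h)² + (2·δw/w)²) = √(0.00154 + 0.0108) = 0.111
Q = 2570, so δQ = 0.111 × 2570 = 285.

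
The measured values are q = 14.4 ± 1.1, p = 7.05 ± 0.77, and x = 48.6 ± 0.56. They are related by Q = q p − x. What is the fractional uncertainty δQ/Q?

Let w = q·p = 102. δw/w = √((1·δq/q)² + (1·δp/p)²) = √(0.00584 + 0.0119) = 0.133, so δw = 13.5.
Q = w − x: δQ = √(δw² + δx²) = √(183 + 0.314) = 13.5
Q = 52.9, so δQ/Q = 13.5/52.9 = 0.256.

0.256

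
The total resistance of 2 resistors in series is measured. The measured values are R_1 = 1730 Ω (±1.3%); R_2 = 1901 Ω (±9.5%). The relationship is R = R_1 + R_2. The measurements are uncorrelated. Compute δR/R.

0.0501

Sums and differences: (δR)² = Σ (cᵢ δxᵢ)².
  (δR_1)² = 506;  (δR_2)² = 32600
δR = √(33100) = 182 Ω
R = 3631 Ω, so δR/R = 182/3631 = 0.0501.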